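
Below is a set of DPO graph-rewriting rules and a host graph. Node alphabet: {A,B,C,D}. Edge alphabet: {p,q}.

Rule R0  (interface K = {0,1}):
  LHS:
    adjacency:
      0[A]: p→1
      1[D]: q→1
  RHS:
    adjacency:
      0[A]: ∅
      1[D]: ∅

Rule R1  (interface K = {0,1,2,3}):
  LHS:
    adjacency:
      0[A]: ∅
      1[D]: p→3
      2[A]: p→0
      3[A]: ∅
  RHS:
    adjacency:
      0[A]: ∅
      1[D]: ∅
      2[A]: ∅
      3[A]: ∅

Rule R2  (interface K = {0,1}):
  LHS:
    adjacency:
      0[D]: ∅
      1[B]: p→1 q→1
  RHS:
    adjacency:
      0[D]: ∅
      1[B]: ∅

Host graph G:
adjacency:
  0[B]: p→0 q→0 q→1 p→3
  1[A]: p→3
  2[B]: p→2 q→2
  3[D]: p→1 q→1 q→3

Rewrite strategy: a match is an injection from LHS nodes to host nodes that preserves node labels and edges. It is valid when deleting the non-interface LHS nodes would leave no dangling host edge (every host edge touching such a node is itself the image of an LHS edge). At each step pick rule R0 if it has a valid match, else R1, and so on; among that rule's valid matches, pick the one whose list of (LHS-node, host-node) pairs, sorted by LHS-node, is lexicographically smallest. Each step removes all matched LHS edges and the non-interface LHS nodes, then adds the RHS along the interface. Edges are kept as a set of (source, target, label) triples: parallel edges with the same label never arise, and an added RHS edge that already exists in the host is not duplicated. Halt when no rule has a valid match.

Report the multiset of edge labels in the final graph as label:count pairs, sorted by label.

Answer: p:2 q:2

Rewrite trace:
[0] host  ⇒  4 nodes, 10 edges  {0-p->0 0-q->0 0-q->1 0-p->3 1-p->3 2-p->2 2-q->2 3-p->1 3-q->1 3-q->3}
[1] R0 @ {0↦1, 1↦3}  ⇒  4 nodes, 8 edges  {0-p->0 0-q->0 0-q->1 0-p->3 2-p->2 2-q->2 3-p->1 3-q->1}
[2] R2 @ {0↦3, 1↦0}  ⇒  4 nodes, 6 edges  {0-q->1 0-p->3 2-p->2 2-q->2 3-p->1 3-q->1}
[3] R2 @ {0↦3, 1↦2}  ⇒  4 nodes, 4 edges  {0-q->1 0-p->3 3-p->1 3-q->1}
final graph: no rule applies after step 3
NF edges: [(0, 1, 'q'), (0, 3, 'p'), (3, 1, 'p'), (3, 1, 'q')]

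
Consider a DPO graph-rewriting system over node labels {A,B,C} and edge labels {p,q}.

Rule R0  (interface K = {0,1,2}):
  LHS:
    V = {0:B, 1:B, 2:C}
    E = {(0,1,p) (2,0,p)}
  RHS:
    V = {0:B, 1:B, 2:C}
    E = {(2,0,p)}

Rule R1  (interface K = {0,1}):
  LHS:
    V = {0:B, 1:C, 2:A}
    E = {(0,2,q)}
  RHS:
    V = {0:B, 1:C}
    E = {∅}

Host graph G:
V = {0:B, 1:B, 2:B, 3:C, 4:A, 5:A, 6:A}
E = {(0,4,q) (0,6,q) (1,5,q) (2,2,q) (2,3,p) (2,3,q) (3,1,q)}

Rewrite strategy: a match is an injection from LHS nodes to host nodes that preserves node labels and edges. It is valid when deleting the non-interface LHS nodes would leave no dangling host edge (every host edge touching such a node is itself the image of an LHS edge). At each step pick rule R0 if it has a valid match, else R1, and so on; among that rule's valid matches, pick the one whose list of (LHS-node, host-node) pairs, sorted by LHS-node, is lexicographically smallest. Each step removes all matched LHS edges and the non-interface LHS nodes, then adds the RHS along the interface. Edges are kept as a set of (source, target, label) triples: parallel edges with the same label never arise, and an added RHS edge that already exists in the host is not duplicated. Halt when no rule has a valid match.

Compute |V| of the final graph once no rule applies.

Answer: 4

Derivation:
initial: |V|=7 |E|=7  E = 0-q->4 0-q->6 1-q->5 2-q->2 2-p->3 2-q->3 3-q->1
step 1: apply R1 at {0↦0, 1↦3, 2↦4}  → |V|=6 |E|=6  E = 0-q->6 1-q->5 2-q->2 2-p->3 2-q->3 3-q->1
step 2: apply R1 at {0↦0, 1↦3, 2↦6}  → |V|=5 |E|=5  E = 1-q->5 2-q->2 2-p->3 2-q->3 3-q->1
step 3: apply R1 at {0↦1, 1↦3, 2↦5}  → |V|=4 |E|=4  E = 2-q->2 2-p->3 2-q->3 3-q->1
final graph: no rule applies after step 3
NF nodes: {0:B, 1:B, 2:B, 3:C}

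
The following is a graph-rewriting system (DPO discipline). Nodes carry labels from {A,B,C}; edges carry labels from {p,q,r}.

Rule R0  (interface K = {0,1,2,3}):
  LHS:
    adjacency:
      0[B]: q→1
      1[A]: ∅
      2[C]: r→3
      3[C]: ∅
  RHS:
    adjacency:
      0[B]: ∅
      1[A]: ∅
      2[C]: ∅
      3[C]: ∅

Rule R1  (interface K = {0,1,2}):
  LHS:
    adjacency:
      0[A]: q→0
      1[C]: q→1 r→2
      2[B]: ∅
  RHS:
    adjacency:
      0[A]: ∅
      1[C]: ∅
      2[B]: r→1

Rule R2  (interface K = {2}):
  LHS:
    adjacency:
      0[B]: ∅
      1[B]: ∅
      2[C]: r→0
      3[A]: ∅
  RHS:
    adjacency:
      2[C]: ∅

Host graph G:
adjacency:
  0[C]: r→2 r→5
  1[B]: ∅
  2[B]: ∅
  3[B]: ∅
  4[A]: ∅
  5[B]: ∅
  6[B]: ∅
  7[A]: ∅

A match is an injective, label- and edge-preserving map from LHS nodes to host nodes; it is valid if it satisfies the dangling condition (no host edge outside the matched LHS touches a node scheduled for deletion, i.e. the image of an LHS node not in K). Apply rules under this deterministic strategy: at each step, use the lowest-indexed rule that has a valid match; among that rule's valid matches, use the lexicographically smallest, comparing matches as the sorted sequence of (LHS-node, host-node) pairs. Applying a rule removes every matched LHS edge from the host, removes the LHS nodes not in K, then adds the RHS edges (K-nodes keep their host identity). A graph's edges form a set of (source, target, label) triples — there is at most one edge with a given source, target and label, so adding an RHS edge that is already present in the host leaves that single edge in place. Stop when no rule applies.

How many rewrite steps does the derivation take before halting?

Answer: 2

Rewrite trace:
initial: |V|=8 |E|=2  E = 0-r->2 0-r->5
step 1: apply R2 at {0↦2, 1↦1, 2↦0, 3↦4}  → |V|=5 |E|=1  E = 0-r->5
step 2: apply R2 at {0↦5, 1↦3, 2↦0, 3↦7}  → |V|=2 |E|=0  E = ∅
halt: no rule applies after step 2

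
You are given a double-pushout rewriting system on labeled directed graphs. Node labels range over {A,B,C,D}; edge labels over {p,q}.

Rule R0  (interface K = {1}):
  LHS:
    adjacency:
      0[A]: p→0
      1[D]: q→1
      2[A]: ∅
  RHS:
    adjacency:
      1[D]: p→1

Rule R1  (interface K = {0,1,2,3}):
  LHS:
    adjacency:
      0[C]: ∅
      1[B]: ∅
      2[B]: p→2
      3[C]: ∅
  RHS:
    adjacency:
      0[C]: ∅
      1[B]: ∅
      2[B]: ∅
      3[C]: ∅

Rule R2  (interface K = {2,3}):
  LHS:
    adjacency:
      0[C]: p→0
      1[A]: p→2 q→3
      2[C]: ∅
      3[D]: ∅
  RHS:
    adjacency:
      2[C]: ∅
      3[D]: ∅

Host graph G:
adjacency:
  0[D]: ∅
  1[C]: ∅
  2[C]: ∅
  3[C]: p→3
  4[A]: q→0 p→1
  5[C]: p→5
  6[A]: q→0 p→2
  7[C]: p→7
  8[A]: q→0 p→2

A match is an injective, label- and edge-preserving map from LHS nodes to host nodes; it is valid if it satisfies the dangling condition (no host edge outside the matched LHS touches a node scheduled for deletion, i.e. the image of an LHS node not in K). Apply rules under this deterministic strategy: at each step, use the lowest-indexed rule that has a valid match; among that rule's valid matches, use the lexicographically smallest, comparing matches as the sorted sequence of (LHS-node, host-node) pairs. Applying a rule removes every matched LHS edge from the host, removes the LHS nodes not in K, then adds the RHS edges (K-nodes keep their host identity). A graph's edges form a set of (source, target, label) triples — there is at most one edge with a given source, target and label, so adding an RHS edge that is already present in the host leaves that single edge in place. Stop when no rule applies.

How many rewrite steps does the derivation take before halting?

start.  V:9 E:9  edges: 3-p->3 4-q->0 4-p->1 5-p->5 6-q->0 6-p->2 7-p->7 8-q->0 8-p->2
1. fire R2 via {0↦3, 1↦4, 2↦1, 3↦0}  →  V:7 E:6  edges: 5-p->5 6-q->0 6-p->2 7-p->7 8-q->0 8-p->2
2. fire R2 via {0↦5, 1↦6, 2↦2, 3↦0}  →  V:5 E:3  edges: 7-p->7 8-q->0 8-p->2
3. fire R2 via {0↦7, 1↦8, 2↦2, 3↦0}  →  V:3 E:0  edges: ∅
normal form: no rule applies after step 3

Answer: 3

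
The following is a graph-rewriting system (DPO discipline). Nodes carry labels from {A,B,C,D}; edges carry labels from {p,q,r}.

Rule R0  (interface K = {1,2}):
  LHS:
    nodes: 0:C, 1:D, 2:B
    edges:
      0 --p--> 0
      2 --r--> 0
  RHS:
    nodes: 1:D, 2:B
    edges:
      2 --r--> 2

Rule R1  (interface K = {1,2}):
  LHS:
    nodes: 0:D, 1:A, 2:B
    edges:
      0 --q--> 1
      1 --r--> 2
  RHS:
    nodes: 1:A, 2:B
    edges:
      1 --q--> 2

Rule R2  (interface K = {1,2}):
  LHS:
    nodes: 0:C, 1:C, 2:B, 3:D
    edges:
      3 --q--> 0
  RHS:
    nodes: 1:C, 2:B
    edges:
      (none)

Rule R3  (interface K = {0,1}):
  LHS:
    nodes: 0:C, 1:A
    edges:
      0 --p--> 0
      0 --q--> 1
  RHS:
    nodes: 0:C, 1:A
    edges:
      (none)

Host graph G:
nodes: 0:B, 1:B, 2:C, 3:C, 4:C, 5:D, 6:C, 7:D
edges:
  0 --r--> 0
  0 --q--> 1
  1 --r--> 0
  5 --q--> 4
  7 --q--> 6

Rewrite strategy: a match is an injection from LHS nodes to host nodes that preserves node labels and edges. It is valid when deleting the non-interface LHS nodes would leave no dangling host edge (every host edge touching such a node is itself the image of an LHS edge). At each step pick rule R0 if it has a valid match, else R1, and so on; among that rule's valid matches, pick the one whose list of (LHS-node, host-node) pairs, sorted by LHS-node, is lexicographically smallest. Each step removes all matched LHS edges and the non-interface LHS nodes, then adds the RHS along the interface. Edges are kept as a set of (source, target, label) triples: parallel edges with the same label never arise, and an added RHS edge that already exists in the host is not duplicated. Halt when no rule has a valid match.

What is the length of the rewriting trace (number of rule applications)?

Answer: 2

Derivation:
[0] host  ⇒  8 nodes, 5 edges  {0-r->0 0-q->1 1-r->0 5-q->4 7-q->6}
[1] R2 @ {0↦4, 1↦2, 2↦0, 3↦5}  ⇒  6 nodes, 4 edges  {0-r->0 0-q->1 1-r->0 7-q->6}
[2] R2 @ {0↦6, 1↦2, 2↦0, 3↦7}  ⇒  4 nodes, 3 edges  {0-r->0 0-q->1 1-r->0}
halt: no rule applies after step 2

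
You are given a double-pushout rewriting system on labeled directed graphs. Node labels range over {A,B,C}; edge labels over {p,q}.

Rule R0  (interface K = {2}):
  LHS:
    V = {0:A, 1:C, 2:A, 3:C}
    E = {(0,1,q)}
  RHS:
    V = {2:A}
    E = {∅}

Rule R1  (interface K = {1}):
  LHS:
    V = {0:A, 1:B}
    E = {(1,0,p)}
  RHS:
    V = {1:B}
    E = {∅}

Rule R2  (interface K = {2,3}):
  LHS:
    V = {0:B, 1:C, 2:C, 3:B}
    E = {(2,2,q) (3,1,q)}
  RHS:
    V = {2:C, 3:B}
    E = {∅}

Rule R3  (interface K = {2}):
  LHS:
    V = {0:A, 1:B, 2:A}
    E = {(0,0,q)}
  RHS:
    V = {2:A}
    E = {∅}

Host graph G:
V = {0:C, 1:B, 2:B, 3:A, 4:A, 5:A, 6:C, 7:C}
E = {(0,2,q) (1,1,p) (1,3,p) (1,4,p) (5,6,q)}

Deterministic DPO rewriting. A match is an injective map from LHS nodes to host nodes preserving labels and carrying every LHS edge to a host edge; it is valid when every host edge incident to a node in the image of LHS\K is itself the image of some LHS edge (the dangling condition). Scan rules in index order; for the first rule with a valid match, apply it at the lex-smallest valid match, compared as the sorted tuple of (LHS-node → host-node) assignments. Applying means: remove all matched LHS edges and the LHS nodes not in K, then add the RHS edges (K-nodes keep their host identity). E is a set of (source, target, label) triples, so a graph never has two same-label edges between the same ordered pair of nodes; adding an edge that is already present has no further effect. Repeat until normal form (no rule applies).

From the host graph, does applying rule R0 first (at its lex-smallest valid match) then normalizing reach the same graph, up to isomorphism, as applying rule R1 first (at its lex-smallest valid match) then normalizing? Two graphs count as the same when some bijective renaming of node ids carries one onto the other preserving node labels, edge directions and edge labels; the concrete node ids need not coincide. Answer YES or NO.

branch R0-first: apply at {0↦5, 1↦6, 2↦3, 3↦7} → |E|=4, then 2 more step(s) → NF |V|=3 |E|=2 V={0:C, 1:B, 2:B} E=0-q->2 1-p->1
branch R1-first: apply at {0↦3, 1↦1} → |E|=4, then 2 more step(s) → NF |V|=3 |E|=2 V={0:C, 1:B, 2:B} E=0-q->2 1-p->1
graphs isomorphic (equal up to label-preserving node renaming)

Answer: YES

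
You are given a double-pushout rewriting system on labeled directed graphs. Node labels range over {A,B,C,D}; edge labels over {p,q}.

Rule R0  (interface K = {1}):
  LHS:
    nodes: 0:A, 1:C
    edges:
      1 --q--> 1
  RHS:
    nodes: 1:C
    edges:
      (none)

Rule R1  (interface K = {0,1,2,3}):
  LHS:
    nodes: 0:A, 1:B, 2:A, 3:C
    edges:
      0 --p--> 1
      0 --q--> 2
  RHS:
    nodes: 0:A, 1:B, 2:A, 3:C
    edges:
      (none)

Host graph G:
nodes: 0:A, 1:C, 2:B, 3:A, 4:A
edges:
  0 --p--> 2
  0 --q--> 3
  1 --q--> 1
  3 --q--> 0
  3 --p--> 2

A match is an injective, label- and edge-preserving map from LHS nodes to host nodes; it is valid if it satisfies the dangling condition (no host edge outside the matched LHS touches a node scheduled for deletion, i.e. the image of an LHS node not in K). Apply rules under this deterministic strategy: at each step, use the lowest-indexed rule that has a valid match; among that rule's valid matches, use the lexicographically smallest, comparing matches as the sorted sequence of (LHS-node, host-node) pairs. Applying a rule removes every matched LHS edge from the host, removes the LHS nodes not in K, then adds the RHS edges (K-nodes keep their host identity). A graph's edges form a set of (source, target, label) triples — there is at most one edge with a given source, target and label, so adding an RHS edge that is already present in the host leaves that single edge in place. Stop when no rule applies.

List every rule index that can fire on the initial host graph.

R0: 1 valid match — {0↦4, 1↦1}
R1: 2 valid matches — {0↦0, 1↦2, 2↦3, 3↦1}, {0↦3, 1↦2, 2↦0, 3↦1}

Answer: [R0,R1]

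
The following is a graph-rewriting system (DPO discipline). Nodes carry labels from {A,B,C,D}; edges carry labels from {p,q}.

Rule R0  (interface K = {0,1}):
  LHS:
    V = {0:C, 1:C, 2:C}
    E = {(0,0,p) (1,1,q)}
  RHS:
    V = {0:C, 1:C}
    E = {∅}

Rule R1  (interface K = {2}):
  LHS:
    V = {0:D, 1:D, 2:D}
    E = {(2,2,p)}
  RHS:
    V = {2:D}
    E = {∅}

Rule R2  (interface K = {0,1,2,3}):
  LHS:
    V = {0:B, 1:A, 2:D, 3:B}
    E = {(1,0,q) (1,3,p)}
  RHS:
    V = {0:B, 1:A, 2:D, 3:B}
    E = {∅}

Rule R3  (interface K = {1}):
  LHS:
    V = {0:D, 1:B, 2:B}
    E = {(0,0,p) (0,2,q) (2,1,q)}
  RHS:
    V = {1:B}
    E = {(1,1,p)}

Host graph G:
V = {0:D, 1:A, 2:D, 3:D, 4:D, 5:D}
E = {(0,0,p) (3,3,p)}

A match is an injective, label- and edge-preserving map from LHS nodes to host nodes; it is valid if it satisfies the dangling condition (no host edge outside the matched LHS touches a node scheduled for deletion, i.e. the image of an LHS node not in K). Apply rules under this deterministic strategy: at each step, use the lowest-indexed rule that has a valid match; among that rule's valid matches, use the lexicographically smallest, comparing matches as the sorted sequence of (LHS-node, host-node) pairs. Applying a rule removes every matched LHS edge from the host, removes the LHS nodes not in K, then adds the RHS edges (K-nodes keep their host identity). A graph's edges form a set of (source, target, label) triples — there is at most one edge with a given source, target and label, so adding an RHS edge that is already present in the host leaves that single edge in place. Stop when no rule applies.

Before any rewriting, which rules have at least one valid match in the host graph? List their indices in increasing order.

R0: no valid match — LHS pattern not found
R1: 12 valid matches — {0↦2, 1↦4, 2↦0}, {0↦2, 1↦4, 2↦3}, {0↦2, 1↦5, 2↦0} (+9 more)
R2: no valid match — LHS pattern not found
R3: no valid match — LHS pattern not found

Answer: [R1]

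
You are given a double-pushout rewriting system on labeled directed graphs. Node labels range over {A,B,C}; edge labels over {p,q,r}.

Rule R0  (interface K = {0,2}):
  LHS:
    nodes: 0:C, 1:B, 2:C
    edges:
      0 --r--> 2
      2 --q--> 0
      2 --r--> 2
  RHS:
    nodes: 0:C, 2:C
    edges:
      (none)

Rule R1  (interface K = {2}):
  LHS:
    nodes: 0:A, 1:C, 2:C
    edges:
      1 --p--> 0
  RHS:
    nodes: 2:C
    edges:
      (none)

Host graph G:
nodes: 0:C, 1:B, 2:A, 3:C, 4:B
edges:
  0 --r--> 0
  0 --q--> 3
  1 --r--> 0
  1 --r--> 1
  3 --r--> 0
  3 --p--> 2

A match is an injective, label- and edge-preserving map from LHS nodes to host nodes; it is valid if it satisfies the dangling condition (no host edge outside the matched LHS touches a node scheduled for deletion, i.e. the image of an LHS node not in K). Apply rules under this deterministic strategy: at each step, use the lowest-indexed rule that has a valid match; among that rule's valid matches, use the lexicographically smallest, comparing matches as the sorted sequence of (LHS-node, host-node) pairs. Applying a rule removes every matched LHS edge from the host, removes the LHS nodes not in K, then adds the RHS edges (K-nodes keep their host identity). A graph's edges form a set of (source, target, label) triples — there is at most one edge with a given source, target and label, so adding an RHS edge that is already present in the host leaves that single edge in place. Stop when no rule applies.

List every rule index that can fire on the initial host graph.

R0: 1 valid match — {0↦3, 1↦4, 2↦0}
R1: no valid match — 1 raw match, all fail dangling condition

Answer: [R0]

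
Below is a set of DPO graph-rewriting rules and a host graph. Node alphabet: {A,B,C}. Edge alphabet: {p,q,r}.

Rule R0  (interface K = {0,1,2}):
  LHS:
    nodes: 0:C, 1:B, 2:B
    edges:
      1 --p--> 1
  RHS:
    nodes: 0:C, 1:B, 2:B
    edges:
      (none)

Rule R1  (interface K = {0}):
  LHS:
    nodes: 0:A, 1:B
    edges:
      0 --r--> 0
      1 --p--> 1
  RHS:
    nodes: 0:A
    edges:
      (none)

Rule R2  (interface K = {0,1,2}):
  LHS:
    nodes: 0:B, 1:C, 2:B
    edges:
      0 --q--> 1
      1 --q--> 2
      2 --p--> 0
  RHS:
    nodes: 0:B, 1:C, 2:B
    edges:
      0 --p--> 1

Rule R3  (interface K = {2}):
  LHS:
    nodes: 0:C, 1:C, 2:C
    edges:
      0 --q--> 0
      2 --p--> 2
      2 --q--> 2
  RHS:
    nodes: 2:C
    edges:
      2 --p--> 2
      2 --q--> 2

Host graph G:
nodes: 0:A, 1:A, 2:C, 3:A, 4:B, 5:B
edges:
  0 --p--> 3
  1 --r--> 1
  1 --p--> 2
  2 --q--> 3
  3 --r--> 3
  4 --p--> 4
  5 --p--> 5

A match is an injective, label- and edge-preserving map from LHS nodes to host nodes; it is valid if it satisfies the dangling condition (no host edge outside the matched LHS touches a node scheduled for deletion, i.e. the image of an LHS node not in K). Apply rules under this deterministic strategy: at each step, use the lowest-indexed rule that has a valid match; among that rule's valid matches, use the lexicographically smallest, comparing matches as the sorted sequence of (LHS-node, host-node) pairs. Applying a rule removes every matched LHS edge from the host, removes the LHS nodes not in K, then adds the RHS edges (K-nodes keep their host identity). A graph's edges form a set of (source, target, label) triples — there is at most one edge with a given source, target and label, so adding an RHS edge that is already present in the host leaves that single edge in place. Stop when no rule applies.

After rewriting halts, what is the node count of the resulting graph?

[0] host  ⇒  6 nodes, 7 edges  {0-p->3 1-r->1 1-p->2 2-q->3 3-r->3 4-p->4 5-p->5}
[1] R0 @ {0↦2, 1↦4, 2↦5}  ⇒  6 nodes, 6 edges  {0-p->3 1-r->1 1-p->2 2-q->3 3-r->3 5-p->5}
[2] R0 @ {0↦2, 1↦5, 2↦4}  ⇒  6 nodes, 5 edges  {0-p->3 1-r->1 1-p->2 2-q->3 3-r->3}
halt: no rule applies after step 2
NF nodes: {0:A, 1:A, 2:C, 3:A, 4:B, 5:B}

Answer: 6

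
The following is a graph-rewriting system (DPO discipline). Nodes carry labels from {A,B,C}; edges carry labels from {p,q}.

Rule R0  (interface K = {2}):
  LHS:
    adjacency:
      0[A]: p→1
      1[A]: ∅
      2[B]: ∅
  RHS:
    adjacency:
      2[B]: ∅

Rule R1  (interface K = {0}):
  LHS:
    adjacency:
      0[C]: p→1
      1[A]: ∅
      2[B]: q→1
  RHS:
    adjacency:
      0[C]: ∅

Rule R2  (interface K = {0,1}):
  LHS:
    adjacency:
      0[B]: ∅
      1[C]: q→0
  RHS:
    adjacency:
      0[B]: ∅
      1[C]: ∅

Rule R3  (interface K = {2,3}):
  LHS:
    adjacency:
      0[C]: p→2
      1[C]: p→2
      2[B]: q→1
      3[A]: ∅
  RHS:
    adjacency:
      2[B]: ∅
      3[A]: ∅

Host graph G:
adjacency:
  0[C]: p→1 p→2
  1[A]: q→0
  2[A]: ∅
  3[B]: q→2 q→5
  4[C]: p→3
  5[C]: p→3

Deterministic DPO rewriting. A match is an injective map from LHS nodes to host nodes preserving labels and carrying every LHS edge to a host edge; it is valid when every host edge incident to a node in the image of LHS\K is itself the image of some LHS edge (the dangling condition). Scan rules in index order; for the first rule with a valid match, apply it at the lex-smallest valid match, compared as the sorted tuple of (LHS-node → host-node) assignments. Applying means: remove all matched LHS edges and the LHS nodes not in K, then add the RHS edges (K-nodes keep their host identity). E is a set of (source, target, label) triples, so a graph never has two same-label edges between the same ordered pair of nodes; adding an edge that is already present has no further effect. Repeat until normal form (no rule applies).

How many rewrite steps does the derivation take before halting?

Answer: 2

Derivation:
[0] host  ⇒  6 nodes, 7 edges  {0-p->1 0-p->2 1-q->0 3-q->2 3-q->5 4-p->3 5-p->3}
[1] R3 @ {0↦4, 1↦5, 2↦3, 3↦1}  ⇒  4 nodes, 4 edges  {0-p->1 0-p->2 1-q->0 3-q->2}
[2] R1 @ {0↦0, 1↦2, 2↦3}  ⇒  2 nodes, 2 edges  {0-p->1 1-q->0}
halt: no rule applies after step 2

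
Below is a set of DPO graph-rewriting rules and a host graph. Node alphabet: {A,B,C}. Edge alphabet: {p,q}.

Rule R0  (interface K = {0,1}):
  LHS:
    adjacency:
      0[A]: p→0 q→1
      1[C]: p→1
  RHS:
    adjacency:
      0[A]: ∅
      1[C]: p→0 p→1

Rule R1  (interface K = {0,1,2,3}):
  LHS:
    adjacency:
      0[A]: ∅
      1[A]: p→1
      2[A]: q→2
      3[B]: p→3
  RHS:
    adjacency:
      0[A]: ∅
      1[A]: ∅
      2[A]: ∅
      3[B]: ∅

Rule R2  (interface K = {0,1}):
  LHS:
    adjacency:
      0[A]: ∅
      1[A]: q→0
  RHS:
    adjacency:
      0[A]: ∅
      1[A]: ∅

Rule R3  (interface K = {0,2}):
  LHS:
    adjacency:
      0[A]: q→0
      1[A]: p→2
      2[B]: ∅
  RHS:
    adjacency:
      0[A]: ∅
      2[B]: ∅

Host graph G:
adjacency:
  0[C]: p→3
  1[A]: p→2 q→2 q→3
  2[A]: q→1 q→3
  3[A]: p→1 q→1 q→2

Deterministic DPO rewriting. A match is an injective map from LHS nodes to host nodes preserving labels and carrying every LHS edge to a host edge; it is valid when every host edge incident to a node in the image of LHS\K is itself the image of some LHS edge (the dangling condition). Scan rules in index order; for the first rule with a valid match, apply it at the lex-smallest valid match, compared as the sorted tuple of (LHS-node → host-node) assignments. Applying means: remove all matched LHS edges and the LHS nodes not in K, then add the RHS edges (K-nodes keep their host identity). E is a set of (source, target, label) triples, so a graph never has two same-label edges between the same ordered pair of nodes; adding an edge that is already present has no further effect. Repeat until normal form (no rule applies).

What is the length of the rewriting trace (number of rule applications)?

Answer: 6

Rewrite trace:
start.  V:4 E:9  edges: 0-p->3 1-p->2 1-q->2 1-q->3 2-q->1 2-q->3 3-p->1 3-q->1 3-q->2
1. fire R2 via {0↦1, 1↦2}  →  V:4 E:8  edges: 0-p->3 1-p->2 1-q->2 1-q->3 2-q->3 3-p->1 3-q->1 3-q->2
2. fire R2 via {0↦1, 1↦3}  →  V:4 E:7  edges: 0-p->3 1-p->2 1-q->2 1-q->3 2-q->3 3-p->1 3-q->2
3. fire R2 via {0↦2, 1↦1}  →  V:4 E:6  edges: 0-p->3 1-p->2 1-q->3 2-q->3 3-p->1 3-q->2
4. fire R2 via {0↦2, 1↦3}  →  V:4 E:5  edges: 0-p->3 1-p->2 1-q->3 2-q->3 3-p->1
5. fire R2 via {0↦3, 1↦1}  →  V:4 E:4  edges: 0-p->3 1-p->2 2-q->3 3-p->1
6. fire R2 via {0↦3, 1↦2}  →  V:4 E:3  edges: 0-p->3 1-p->2 3-p->1
normal form: no rule applies after step 6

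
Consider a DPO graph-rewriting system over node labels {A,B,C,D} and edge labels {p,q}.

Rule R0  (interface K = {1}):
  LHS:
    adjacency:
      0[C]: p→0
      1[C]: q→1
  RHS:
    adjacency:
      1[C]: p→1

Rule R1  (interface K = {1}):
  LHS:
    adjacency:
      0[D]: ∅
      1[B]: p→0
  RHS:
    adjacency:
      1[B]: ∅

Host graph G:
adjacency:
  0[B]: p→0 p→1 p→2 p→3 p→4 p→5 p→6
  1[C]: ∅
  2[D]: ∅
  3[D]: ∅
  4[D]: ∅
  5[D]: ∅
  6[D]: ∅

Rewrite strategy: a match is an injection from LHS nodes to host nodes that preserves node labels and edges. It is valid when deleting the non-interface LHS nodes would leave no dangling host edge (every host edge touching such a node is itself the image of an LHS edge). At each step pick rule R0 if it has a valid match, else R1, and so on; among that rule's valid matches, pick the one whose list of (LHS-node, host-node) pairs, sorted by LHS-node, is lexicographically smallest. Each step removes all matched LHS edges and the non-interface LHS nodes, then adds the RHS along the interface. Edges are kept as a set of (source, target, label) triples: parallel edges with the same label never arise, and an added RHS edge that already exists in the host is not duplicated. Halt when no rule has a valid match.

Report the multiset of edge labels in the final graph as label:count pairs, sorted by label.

Answer: p:2

Steps:
start.  V:7 E:7  edges: 0-p->0 0-p->1 0-p->2 0-p->3 0-p->4 0-p->5 0-p->6
1. fire R1 via {0↦2, 1↦0}  →  V:6 E:6  edges: 0-p->0 0-p->1 0-p->3 0-p->4 0-p->5 0-p->6
2. fire R1 via {0↦3, 1↦0}  →  V:5 E:5  edges: 0-p->0 0-p->1 0-p->4 0-p->5 0-p->6
3. fire R1 via {0↦4, 1↦0}  →  V:4 E:4  edges: 0-p->0 0-p->1 0-p->5 0-p->6
4. fire R1 via {0↦5, 1↦0}  →  V:3 E:3  edges: 0-p->0 0-p->1 0-p->6
5. fire R1 via {0↦6, 1↦0}  →  V:2 E:2  edges: 0-p->0 0-p->1
normal form: no rule applies after step 5
NF edges: [(0, 0, 'p'), (0, 1, 'p')]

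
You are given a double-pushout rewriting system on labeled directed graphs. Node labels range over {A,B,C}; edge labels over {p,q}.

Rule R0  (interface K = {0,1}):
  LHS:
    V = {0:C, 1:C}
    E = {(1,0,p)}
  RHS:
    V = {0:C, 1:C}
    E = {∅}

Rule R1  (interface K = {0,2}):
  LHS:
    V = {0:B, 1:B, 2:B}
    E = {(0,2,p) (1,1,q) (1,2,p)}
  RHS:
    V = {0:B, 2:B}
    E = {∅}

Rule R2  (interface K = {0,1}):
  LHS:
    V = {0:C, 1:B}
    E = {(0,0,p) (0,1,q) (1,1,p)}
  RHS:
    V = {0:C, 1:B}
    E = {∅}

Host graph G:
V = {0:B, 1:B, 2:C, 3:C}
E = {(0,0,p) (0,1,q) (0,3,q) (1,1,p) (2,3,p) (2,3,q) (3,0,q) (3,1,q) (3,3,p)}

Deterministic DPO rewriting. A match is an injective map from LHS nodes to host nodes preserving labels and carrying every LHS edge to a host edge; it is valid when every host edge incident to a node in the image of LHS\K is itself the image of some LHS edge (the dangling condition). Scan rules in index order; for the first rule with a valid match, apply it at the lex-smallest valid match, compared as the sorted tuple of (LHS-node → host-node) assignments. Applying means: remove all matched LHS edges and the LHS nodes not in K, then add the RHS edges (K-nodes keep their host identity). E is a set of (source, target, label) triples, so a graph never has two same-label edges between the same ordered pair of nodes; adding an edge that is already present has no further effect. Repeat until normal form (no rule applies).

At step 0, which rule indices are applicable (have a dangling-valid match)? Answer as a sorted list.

R0: 1 valid match — {0↦3, 1↦2}
R1: no valid match — LHS pattern not found
R2: 2 valid matches — {0↦3, 1↦0}, {0↦3, 1↦1}

Answer: [R0,R2]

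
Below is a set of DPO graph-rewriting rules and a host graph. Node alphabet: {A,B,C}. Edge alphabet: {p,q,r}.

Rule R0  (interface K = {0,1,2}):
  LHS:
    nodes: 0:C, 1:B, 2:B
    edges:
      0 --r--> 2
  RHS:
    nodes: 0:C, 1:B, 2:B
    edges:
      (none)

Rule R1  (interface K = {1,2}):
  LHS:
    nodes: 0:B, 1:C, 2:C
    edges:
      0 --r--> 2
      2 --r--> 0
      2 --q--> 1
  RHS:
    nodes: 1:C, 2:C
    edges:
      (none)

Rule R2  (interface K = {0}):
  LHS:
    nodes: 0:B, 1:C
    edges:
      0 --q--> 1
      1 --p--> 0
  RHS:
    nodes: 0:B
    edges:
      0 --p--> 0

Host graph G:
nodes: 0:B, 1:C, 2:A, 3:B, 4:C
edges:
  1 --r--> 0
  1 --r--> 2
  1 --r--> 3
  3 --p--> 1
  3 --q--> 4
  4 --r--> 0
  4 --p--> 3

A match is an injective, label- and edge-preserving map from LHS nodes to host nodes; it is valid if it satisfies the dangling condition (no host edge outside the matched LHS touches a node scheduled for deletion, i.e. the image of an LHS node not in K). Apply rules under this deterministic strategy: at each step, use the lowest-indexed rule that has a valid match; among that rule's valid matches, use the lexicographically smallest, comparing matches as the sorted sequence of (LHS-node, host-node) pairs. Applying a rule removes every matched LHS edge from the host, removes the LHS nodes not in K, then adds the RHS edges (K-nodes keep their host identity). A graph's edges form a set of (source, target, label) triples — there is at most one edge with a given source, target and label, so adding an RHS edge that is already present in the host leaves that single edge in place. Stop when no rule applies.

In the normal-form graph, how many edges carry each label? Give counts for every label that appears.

Answer: p:2 r:1

Steps:
start.  V:5 E:7  edges: 1-r->0 1-r->2 1-r->3 3-p->1 3-q->4 4-r->0 4-p->3
1. fire R0 via {0↦1, 1↦0, 2↦3}  →  V:5 E:6  edges: 1-r->0 1-r->2 3-p->1 3-q->4 4-r->0 4-p->3
2. fire R0 via {0↦1, 1↦3, 2↦0}  →  V:5 E:5  edges: 1-r->2 3-p->1 3-q->4 4-r->0 4-p->3
3. fire R0 via {0↦4, 1↦3, 2↦0}  →  V:5 E:4  edges: 1-r->2 3-p->1 3-q->4 4-p->3
4. fire R2 via {0↦3, 1↦4}  →  V:4 E:3  edges: 1-r->2 3-p->1 3-p->3
halt: no rule applies after step 4
NF edges: [(1, 2, 'r'), (3, 1, 'p'), (3, 3, 'p')]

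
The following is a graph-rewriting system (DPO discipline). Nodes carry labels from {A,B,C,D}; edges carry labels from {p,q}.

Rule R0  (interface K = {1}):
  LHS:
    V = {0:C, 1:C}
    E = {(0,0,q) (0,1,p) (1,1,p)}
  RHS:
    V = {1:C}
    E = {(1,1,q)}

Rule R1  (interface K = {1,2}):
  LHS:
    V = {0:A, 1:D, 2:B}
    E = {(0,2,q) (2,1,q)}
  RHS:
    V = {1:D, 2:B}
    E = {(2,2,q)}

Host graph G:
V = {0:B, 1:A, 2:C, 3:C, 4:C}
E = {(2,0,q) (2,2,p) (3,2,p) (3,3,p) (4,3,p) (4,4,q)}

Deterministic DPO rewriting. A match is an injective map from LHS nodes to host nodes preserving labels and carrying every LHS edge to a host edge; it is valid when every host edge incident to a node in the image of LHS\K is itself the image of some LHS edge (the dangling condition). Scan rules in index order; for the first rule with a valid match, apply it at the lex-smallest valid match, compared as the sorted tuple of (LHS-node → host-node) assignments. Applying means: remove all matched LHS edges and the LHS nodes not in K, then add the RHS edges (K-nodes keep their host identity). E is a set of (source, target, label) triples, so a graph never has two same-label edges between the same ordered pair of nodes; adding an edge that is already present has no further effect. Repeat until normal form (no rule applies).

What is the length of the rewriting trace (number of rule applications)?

initial: |V|=5 |E|=6  E = 2-q->0 2-p->2 3-p->2 3-p->3 4-p->3 4-q->4
step 1: apply R0 at {0↦4, 1↦3}  → |V|=4 |E|=4  E = 2-q->0 2-p->2 3-p->2 3-q->3
step 2: apply R0 at {0↦3, 1↦2}  → |V|=3 |E|=2  E = 2-q->0 2-q->2
halt: no rule applies after step 2

Answer: 2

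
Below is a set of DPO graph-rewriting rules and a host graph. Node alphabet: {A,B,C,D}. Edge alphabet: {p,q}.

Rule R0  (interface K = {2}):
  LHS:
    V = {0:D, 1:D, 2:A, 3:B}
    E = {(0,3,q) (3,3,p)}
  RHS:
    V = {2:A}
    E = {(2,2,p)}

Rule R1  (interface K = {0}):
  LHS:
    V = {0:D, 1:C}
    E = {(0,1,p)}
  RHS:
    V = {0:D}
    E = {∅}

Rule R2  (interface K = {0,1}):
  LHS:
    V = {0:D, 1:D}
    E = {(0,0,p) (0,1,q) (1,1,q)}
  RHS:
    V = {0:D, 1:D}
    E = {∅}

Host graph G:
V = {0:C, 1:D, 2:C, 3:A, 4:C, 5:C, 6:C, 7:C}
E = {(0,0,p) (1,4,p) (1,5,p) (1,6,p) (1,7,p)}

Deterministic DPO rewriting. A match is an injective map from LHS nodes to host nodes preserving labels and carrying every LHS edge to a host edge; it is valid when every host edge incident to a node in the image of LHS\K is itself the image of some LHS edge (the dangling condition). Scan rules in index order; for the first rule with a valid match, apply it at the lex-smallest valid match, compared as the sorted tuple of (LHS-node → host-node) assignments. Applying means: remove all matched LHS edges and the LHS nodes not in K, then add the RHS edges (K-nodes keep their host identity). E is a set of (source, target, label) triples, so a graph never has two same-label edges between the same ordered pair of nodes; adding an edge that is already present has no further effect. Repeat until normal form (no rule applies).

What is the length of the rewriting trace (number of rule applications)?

start.  V:8 E:5  edges: 0-p->0 1-p->4 1-p->5 1-p->6 1-p->7
1. fire R1 via {0↦1, 1↦4}  →  V:7 E:4  edges: 0-p->0 1-p->5 1-p->6 1-p->7
2. fire R1 via {0↦1, 1↦5}  →  V:6 E:3  edges: 0-p->0 1-p->6 1-p->7
3. fire R1 via {0↦1, 1↦6}  →  V:5 E:2  edges: 0-p->0 1-p->7
4. fire R1 via {0↦1, 1↦7}  →  V:4 E:1  edges: 0-p->0
normal form: no rule applies after step 4

Answer: 4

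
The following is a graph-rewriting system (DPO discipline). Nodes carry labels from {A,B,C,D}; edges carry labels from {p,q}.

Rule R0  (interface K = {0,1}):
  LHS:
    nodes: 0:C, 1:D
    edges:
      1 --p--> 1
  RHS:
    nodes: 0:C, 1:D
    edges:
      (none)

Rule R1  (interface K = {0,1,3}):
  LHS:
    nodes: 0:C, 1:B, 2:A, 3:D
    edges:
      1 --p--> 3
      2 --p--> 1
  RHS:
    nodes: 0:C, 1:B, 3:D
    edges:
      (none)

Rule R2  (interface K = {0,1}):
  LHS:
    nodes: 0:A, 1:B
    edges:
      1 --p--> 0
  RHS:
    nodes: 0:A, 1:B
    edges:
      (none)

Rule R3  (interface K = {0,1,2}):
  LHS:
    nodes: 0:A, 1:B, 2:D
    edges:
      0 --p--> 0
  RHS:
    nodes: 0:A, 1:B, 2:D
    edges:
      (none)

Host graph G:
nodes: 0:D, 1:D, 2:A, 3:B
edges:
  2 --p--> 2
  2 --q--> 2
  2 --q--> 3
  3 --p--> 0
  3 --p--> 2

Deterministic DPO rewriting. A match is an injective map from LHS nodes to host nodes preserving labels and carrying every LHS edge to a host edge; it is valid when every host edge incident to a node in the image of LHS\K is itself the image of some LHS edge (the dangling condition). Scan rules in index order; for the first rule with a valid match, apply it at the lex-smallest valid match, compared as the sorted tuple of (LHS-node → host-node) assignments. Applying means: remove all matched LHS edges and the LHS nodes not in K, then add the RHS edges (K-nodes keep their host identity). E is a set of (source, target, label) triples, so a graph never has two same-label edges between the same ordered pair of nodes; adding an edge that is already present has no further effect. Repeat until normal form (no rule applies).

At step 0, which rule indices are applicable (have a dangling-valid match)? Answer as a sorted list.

Answer: [R2,R3]

Steps:
R0: no valid match — LHS pattern not found
R1: no valid match — LHS pattern not found
R2: 1 valid match — {0↦2, 1↦3}
R3: 2 valid matches — {0↦2, 1↦3, 2↦0}, {0↦2, 1↦3, 2↦1}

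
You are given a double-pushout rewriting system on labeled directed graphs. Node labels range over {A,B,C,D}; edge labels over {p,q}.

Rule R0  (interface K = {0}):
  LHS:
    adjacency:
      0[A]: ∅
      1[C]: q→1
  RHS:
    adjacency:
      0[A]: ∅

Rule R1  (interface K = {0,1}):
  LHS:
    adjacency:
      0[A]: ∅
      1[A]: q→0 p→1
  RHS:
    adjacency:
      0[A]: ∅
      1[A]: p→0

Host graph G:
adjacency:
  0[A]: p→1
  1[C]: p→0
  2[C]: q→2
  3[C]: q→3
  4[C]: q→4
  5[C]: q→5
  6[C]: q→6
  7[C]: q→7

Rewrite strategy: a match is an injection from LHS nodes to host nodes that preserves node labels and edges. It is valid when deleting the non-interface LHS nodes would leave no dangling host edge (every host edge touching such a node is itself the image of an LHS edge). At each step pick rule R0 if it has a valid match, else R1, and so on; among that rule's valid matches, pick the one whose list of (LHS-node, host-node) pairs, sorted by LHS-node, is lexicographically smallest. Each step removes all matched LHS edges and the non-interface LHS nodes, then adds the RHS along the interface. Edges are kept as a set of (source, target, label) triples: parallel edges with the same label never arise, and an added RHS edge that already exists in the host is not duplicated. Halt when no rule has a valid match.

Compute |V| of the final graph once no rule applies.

initial: |V|=8 |E|=8  E = 0-p->1 1-p->0 2-q->2 3-q->3 4-q->4 5-q->5 6-q->6 7-q->7
step 1: apply R0 at {0↦0, 1↦2}  → |V|=7 |E|=7  E = 0-p->1 1-p->0 3-q->3 4-q->4 5-q->5 6-q->6 7-q->7
step 2: apply R0 at {0↦0, 1↦3}  → |V|=6 |E|=6  E = 0-p->1 1-p->0 4-q->4 5-q->5 6-q->6 7-q->7
step 3: apply R0 at {0↦0, 1↦4}  → |V|=5 |E|=5  E = 0-p->1 1-p->0 5-q->5 6-q->6 7-q->7
step 4: apply R0 at {0↦0, 1↦5}  → |V|=4 |E|=4  E = 0-p->1 1-p->0 6-q->6 7-q->7
step 5: apply R0 at {0↦0, 1↦6}  → |V|=3 |E|=3  E = 0-p->1 1-p->0 7-q->7
step 6: apply R0 at {0↦0, 1↦7}  → |V|=2 |E|=2  E = 0-p->1 1-p->0
normal form: no rule applies after step 6
NF nodes: {0:A, 1:C}

Answer: 2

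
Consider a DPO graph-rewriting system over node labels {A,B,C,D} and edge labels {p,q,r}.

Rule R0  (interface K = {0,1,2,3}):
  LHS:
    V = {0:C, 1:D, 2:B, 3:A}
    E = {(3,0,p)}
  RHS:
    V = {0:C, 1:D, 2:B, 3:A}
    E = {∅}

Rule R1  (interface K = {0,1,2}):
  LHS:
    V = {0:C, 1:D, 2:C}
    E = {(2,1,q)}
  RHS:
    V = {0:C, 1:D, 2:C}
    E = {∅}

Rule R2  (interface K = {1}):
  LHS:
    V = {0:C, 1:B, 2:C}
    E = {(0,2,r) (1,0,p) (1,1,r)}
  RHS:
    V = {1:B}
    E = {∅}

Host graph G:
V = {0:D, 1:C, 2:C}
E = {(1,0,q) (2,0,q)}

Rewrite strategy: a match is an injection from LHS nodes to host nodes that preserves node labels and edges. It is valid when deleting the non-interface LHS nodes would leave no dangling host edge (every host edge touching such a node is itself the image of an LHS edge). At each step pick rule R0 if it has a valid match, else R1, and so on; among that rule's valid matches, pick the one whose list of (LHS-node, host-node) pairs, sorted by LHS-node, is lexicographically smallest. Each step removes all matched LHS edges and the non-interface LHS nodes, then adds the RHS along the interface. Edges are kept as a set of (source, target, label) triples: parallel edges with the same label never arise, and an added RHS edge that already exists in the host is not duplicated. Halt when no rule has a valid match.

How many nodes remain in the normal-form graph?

start.  V:3 E:2  edges: 1-q->0 2-q->0
1. fire R1 via {0↦1, 1↦0, 2↦2}  →  V:3 E:1  edges: 1-q->0
2. fire R1 via {0↦2, 1↦0, 2↦1}  →  V:3 E:0  edges: ∅
final graph: no rule applies after step 2
NF nodes: {0:D, 1:C, 2:C}

Answer: 3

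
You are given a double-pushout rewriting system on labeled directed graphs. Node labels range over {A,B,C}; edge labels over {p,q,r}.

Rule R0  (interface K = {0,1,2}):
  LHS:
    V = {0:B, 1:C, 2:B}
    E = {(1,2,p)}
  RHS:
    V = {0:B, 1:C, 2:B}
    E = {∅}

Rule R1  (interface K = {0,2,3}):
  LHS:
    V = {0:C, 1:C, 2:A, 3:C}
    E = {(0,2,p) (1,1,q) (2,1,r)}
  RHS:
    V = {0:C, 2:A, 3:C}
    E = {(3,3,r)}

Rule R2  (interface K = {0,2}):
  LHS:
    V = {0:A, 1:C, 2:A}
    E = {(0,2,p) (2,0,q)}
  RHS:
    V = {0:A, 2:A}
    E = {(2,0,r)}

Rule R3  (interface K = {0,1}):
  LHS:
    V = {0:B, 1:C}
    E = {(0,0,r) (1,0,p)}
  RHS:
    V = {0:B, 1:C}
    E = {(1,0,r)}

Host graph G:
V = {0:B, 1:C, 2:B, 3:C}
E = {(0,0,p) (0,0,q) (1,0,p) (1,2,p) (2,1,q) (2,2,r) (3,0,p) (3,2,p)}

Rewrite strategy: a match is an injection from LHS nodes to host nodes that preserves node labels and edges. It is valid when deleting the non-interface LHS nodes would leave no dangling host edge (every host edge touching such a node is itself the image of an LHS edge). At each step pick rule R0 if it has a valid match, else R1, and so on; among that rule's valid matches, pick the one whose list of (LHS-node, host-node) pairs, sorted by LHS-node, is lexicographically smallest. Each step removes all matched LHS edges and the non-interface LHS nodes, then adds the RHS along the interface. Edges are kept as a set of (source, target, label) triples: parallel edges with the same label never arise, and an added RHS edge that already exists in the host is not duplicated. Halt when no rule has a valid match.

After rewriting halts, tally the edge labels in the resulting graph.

initial: |V|=4 |E|=8  E = 0-p->0 0-q->0 1-p->0 1-p->2 2-q->1 2-r->2 3-p->0 3-p->2
step 1: apply R0 at {0↦0, 1↦1, 2↦2}  → |V|=4 |E|=7  E = 0-p->0 0-q->0 1-p->0 2-q->1 2-r->2 3-p->0 3-p->2
step 2: apply R0 at {0↦0, 1↦3, 2↦2}  → |V|=4 |E|=6  E = 0-p->0 0-q->0 1-p->0 2-q->1 2-r->2 3-p->0
step 3: apply R0 at {0↦2, 1↦1, 2↦0}  → |V|=4 |E|=5  E = 0-p->0 0-q->0 2-q->1 2-r->2 3-p->0
step 4: apply R0 at {0↦2, 1↦3, 2↦0}  → |V|=4 |E|=4  E = 0-p->0 0-q->0 2-q->1 2-r->2
normal form: no rule applies after step 4
NF edges: [(0, 0, 'p'), (0, 0, 'q'), (2, 1, 'q'), (2, 2, 'r')]

Answer: p:1 q:2 r:1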